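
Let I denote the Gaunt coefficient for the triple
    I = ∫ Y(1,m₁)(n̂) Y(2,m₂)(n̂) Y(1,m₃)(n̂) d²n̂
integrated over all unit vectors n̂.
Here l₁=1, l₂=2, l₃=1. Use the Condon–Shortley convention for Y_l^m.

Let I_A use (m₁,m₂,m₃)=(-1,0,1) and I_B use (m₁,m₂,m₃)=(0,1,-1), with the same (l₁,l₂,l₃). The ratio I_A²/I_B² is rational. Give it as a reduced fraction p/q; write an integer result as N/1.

1/3

l's match ⇒ only the (l;m) 3-j factors differ between A and B.
A: triangle coeff Δ(1,2,1) = 1/30; Σ_t [2,2]: t=2:+1/4 = 1/4; (3j)²=1/30 [(1 2 1; -1 0 1)], sign=+1
B: triangle coeff Δ(1,2,1) = 1/30; Σ_t [1,1]: t=1:−1/2 = -1/2; (3j)²=1/10 [(1 2 1; 0 1 -1)], sign=-1
I_A²/I_B² = (1/30)/(1/10) = 1/3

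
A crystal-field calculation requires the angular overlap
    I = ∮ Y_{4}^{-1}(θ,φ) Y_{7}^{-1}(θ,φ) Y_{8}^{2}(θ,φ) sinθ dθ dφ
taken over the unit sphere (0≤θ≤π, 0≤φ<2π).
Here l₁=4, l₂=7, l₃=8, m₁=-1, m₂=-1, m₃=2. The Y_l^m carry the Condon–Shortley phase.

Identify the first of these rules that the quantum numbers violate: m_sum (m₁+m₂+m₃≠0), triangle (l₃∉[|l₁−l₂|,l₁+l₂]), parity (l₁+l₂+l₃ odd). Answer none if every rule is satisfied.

parity

azimuthal sum: -1 − 1 + 2 = 0  ✓
3 ≤ 8 ≤ 11 (triangle on l)  ✓
L = 4 + 7 + 8 = 19 (odd)  ✗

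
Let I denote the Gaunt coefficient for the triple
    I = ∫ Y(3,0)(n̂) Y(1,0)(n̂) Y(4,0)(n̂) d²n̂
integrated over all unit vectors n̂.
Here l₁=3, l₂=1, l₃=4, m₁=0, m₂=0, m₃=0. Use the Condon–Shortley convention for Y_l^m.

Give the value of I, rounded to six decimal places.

0.246233

Rules hold: Σm=0, L=8 even, 2≤4≤4.
N = 7·3·9 = 189
Δ = 0!·6!·2!/9! = 1/252
Racah Σ t=0..0: t=0:+1/36 = 1/36
⇒ 3j(3 1 4; 0 0 0)² = 4/63, sgn +1
(m-triple is (0,0,0) — same symbol as above.)
4πI² = N·(3j₀)²·(3jₘ)² = 16/21
I = +1·√(0.761905/4π) = 0.24623252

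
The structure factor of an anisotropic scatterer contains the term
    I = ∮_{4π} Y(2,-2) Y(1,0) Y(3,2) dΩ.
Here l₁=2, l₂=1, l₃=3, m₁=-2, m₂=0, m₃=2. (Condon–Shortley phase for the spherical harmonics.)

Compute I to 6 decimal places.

0.184674

m-sum 0 ✓  L=6 even ✓  1≤3≤3 ✓
Π(2lᵢ+1) = 5×3×7 = 105
triangle coeff Δ(2,1,3) = 1/105
Σ_t [0,0]: t=0:+1/4 = 1/4
(3j)²=3/35 [(2 1 3; 0 0 0)], sign=-1
Σ_t [0,0]: t=0:+1/24 = 1/24
(3j)²=1/21 [(2 1 3; -2 0 2)], sign=-1
⇒ 4πI² = 3/7
I = (+1)√(3/7/(4π)) = 0.18467439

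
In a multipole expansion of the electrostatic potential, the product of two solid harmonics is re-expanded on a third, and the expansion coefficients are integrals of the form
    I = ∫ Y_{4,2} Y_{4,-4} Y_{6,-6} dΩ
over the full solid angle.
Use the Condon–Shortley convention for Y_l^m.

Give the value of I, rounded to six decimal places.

0.000000

m-sum = 2 − 4 − 6 = -8 ≠ 0 ⇒ I = 0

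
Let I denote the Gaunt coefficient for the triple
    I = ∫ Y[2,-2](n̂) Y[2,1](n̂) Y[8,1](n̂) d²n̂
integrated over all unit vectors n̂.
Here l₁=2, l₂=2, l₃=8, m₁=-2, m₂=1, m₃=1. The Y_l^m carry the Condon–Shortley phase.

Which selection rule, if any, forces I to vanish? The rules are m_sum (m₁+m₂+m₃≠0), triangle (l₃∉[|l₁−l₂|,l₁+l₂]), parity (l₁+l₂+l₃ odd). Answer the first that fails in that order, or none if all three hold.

azimuthal sum: -2 + 1 + 1 = 0  ✓
0 ≤ 8 ≤ 4 (triangle on l)  ✗
L = 2 + 2 + 8 = 12 (even)

triangle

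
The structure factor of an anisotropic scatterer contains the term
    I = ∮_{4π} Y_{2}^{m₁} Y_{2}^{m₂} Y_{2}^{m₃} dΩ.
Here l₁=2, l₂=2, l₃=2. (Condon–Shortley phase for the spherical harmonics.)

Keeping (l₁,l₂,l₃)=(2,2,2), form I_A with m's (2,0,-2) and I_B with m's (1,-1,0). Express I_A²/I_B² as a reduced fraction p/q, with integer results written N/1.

4/1

Shared (l₁,l₂,l₃)=(2,2,2): N and (l;000)² cancel in I_A²/I_B².
A: Δ = 2!·2!·2!/7! = 1/630; Racah Σ t=0..0: t=0:+1/8 = 1/8; ⇒ 3j(2 2 2; 2 0 -2)² = 2/35, sgn +1
B: Δ = 2!·2!·2!/7! = 1/630; Racah Σ t=0..1: t=0:+1/2 t=1:−1/4 = 1/4; ⇒ 3j(2 2 2; 1 -1 0)² = 1/70, sgn +1
I_A²/I_B² = (2/35)/(1/70) = 4/1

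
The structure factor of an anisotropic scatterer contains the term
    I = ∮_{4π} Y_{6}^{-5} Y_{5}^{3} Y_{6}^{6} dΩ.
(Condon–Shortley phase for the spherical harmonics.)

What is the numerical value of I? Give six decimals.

0.000000

m-sum = -5 + 3 + 6 = 4 ≠ 0 ⇒ I = 0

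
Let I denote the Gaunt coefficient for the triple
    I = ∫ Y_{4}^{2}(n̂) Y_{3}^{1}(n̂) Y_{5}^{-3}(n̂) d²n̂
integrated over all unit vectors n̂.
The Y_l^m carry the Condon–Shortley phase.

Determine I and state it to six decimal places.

Checks pass: Σm=0; 12 even; l₃=5∈[1,7].
(2·4+1)(2·3+1)(2·5+1) = 693
Δ: 2! 6! 4! / 13! → 1/180180
sum: t=0:+1/576 t=1:−1/144 t=2:+1/576 = -1/288
3j²(4 3 5; 0 0 0) = Δ·Π!·Σ² = 20/1001  (sign +1)
sum: t=0:+1/2304 t=1:−1/720 t=2:+1/5760 = -1/1280
3j²(4 3 5; 2 1 -3) = Δ·Π!·Σ² = 27/1430  (sign -1)
combine: 4πI² = 693·20/1001·27/1430 = 486/1859
take √, sign -1: I = -0.14423595

-0.144236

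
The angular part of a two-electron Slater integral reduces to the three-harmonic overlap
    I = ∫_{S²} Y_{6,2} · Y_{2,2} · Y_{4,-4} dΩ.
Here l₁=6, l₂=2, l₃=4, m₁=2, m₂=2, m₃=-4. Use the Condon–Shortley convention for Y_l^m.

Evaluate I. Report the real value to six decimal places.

Checks pass: Σm=0; 12 even; l₃=4∈[4,8].
(2·6+1)(2·2+1)(2·4+1) = 585
Δ: 4! 8! 0! / 13! → 1/6435
sum: t=2:+1/2304 = 1/2304
3j²(6 2 4; 0 0 0) = Δ·Π!·Σ² = 5/143  (sign +1)
sum: t=4:+1/967680 = 1/967680
3j²(6 2 4; 2 2 -4) = Δ·Π!·Σ² = 1/6435  (sign +1)
combine: 4πI² = 585·5/143·1/6435 = 5/1573
take √, sign +1: I = 0.01590434

0.015904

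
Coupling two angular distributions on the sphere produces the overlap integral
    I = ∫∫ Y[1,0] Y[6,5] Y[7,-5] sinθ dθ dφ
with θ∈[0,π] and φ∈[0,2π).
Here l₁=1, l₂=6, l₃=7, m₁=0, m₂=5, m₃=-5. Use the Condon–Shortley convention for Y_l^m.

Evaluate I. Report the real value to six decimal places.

m-sum 0 ✓  L=14 even ✓  5≤7≤7 ✓
Π(2lᵢ+1) = 3×13×15 = 585
triangle coeff Δ(1,6,7) = 1/1365
Σ_t [0,0]: t=0:+1/518400 = 1/518400
(3j)²=7/195 [(1 6 7; 0 0 0)], sign=-1
Σ_t [0,0]: t=0:+1/39916800 = 1/39916800
(3j)²=8/455 [(1 6 7; 0 5 -5)], sign=+1
⇒ 4πI² = 24/65
I = (-1)√(24/65/(4π)) = -0.17141310

-0.171413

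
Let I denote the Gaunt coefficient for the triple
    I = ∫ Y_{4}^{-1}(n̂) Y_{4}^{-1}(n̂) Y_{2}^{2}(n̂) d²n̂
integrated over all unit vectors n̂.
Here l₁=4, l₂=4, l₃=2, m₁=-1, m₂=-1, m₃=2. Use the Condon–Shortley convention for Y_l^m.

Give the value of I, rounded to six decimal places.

m-sum 0 ✓  L=10 even ✓  0≤2≤8 ✓
Π(2lᵢ+1) = 9×9×5 = 405
triangle coeff Δ(4,4,2) = 1/13860
Σ_t [2,4]: t=2:+1/192 t=3:−1/36 t=4:+1/192 = -5/288
(3j)²=20/693 [(4 4 2; 0 0 0)], sign=-1
Σ_t [3,3]: t=3:−1/144 = -1/144
(3j)²=10/231 [(4 4 2; -1 -1 2)], sign=-1
⇒ 4πI² = 3000/5929
I = (+1)√(3000/5929/(4π)) = 0.20066192

0.200662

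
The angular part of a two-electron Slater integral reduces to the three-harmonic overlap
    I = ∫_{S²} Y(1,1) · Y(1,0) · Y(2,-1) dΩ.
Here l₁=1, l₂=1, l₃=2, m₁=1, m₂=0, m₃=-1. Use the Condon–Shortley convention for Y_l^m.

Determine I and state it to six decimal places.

Rules hold: Σm=0, L=4 even, 0≤2≤2.
N = 3·3·5 = 45
Δ = 0!·2!·2!/5! = 1/30
Racah Σ t=0..0: t=0:+1/1 = 1/1
⇒ 3j(1 1 2; 0 0 0)² = 2/15, sgn +1
Racah Σ t=0..0: t=0:+1/2 = 1/2
⇒ 3j(1 1 2; 1 0 -1)² = 1/10, sgn -1
4πI² = N·(3j₀)²·(3jₘ)² = 3/5
I = -1·√(0.6/4π) = -0.21850969

-0.218510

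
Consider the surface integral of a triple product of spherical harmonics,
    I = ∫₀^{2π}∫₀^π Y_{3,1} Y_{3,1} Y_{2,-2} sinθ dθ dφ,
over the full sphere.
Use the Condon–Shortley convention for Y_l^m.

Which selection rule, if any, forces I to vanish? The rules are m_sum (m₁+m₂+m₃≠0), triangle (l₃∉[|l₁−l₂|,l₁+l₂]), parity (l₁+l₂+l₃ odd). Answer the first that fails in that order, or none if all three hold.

none

m₁+m₂+m₃ = 1 + 1 − 2 = 0  ✓
triangle: |3−3|=0 ≤ l₃=2 ≤ 3+3=6  ✓
parity: l₁+l₂+l₃ = 8 is even  ✓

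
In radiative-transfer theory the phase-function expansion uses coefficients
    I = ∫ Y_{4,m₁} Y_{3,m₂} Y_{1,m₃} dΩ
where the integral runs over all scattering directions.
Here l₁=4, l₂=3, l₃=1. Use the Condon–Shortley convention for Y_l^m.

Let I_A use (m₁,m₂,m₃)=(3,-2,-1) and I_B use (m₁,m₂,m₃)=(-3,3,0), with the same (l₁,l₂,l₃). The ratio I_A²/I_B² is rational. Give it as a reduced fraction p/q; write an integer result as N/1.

Shared (l₁,l₂,l₃)=(4,3,1): N and (l;000)² cancel in I_A²/I_B².
A: Δ = 6!·2!·0!/9! = 1/252; Racah Σ t=1..1: t=1:−1/240 = -1/240; ⇒ 3j(4 3 1; 3 -2 -1)² = 1/12, sgn -1
B: Δ = 6!·2!·0!/9! = 1/252; Racah Σ t=6..6: t=6:+1/720 = 1/720; ⇒ 3j(4 3 1; -3 3 0)² = 1/36, sgn -1
I_A²/I_B² = (1/12)/(1/36) = 3/1

3/1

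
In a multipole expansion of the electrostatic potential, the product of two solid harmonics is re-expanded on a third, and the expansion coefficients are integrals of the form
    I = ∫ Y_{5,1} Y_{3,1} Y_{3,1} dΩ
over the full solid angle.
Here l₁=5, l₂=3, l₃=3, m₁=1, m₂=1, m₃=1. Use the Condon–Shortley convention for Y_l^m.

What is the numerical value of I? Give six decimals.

Σmᵢ = 3 ≠ 0, so the φ-integral vanishes; I = 0

0.000000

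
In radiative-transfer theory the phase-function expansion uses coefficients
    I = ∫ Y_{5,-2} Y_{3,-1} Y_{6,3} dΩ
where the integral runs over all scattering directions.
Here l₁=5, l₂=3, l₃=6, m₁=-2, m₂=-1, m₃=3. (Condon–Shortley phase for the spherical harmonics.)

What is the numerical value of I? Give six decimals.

-0.152880

m-sum 0 ✓  L=14 even ✓  2≤6≤8 ✓
Π(2lᵢ+1) = 11×7×13 = 1001
triangle coeff Δ(5,3,6) = 1/675675
Σ_t [0,2]: t=0:+1/8640 t=1:−1/2304 t=2:+1/8640 = -7/34560
(3j)²=7/429 [(5 3 6; 0 0 0)], sign=-1
Σ_t [0,2]: t=0:+1/40320 t=1:−1/8640 t=2:+1/34560 = -1/16128
(3j)²=18/1001 [(5 3 6; -2 -1 3)], sign=+1
⇒ 4πI² = 42/143
I = (-1)√(42/143/(4π)) = -0.15288036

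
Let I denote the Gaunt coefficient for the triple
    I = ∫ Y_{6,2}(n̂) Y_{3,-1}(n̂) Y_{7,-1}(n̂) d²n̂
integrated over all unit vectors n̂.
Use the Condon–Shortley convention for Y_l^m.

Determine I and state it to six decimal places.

0.062364

Rules hold: Σm=0, L=16 even, 3≤7≤9.
N = 13·7·15 = 1365
Δ = 2!·10!·4!/17! = 1/2042040
Racah Σ t=0..2: t=0:+1/207360 t=1:−1/57600 t=2:+1/207360 = -1/129600
⇒ 3j(6 3 7; 0 0 0)² = 168/12155, sgn +1
Racah Σ t=0..2: t=0:+1/138240 t=1:−1/181440 t=2:+1/3870720 = 23/11612160
⇒ 3j(6 3 7; 2 -1 -1)² = 529/204204, sgn +1
4πI² = N·(3j₀)²·(3jₘ)² = 22218/454597
I = +1·√(0.0488741/4π) = 0.06236404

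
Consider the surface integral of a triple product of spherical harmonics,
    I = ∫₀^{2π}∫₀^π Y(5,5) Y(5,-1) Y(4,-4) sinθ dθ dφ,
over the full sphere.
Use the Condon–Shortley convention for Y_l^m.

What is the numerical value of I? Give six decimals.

-0.075170

Checks pass: Σm=0; 14 even; l₃=4∈[0,10].
(2·5+1)(2·5+1)(2·4+1) = 1089
Δ: 6! 4! 4! / 15! → 1/3153150
sum: t=1:−1/69120 t=2:+1/1728 t=3:−1/576 t=4:+1/1728 t=5:−1/69120 = -7/11520
3j²(5 5 4; 0 0 0) = Δ·Π!·Σ² = 2/143  (sign -1)
sum: t=0:+1/414720 = 1/414720
3j²(5 5 4; 5 -1 -4) = Δ·Π!·Σ² = 2/429  (sign +1)
combine: 4πI² = 1089·2/143·2/429 = 12/169
take √, sign -1: I = -0.07516962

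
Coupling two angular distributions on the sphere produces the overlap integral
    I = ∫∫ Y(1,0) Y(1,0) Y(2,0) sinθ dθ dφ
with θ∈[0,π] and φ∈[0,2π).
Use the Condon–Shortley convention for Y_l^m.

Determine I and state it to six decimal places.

m-sum 0 ✓  L=4 even ✓  0≤2≤2 ✓
Π(2lᵢ+1) = 3×3×5 = 45
triangle coeff Δ(1,1,2) = 1/30
Σ_t [0,0]: t=0:+1/1 = 1/1
(3j)²=2/15 [(1 1 2; 0 0 0)], sign=+1
(m-triple is (0,0,0) — same symbol as above.)
⇒ 4πI² = 4/5
I = (+1)√(4/5/(4π)) = 0.25231325

0.252313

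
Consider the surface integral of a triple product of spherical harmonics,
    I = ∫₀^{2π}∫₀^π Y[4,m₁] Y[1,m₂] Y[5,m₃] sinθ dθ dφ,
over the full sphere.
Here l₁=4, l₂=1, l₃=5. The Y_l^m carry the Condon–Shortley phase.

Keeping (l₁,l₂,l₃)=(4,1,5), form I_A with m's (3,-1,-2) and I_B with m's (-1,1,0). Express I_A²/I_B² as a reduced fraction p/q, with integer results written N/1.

3/10

Shared (l₁,l₂,l₃)=(4,1,5): N and (l;000)² cancel in I_A²/I_B².
A: Δ = 0!·8!·2!/11! = 1/495; Racah Σ t=0..0: t=0:+1/10080 = 1/10080; ⇒ 3j(4 1 5; 3 -1 -2)² = 1/165, sgn -1
B: Δ = 0!·8!·2!/11! = 1/495; Racah Σ t=0..0: t=0:+1/1440 = 1/1440; ⇒ 3j(4 1 5; -1 1 0)² = 2/99, sgn -1
I_A²/I_B² = (1/165)/(2/99) = 3/10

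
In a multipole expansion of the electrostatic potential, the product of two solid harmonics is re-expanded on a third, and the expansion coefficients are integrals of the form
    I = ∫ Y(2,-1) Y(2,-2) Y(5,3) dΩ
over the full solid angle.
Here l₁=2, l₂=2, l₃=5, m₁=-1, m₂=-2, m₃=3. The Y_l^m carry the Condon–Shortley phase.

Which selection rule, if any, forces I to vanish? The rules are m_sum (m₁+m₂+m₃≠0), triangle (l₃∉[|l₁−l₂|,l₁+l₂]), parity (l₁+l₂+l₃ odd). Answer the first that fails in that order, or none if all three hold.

Σmᵢ = 0  ✓
l₃∈[|l₁−l₂|,l₁+l₂]=[0,4], have l₃=5  ✗
Σlᵢ = 9 ⇒ odd

triangle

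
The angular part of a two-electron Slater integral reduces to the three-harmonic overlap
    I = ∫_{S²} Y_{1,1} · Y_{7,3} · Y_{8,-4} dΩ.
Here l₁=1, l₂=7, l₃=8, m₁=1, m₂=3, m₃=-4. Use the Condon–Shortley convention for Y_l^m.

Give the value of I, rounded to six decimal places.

Checks pass: Σm=0; 16 even; l₃=8∈[6,8].
(2·1+1)(2·7+1)(2·8+1) = 765
Δ: 0! 2! 14! / 17! → 1/2040
sum: t=0:+1/25401600 = 1/25401600
3j²(1 7 8; 0 0 0) = Δ·Π!·Σ² = 8/255  (sign +1)
sum: t=0:+1/174182400 = 1/174182400
3j²(1 7 8; 1 3 -4) = Δ·Π!·Σ² = 11/340  (sign +1)
combine: 4πI² = 765·8/255·11/340 = 66/85
take √, sign +1: I = 0.24857507

0.248575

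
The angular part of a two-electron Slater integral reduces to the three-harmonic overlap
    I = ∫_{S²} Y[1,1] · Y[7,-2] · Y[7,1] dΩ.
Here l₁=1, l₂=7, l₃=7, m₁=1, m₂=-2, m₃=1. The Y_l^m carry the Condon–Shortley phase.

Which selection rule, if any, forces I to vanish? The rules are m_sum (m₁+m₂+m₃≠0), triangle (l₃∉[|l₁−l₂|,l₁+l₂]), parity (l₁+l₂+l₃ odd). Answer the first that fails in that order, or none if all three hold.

azimuthal sum: 1 − 2 + 1 = 0  ✓
6 ≤ 7 ≤ 8 (triangle on l)  ✓
L = 1 + 7 + 7 = 15 (odd)  ✗

parity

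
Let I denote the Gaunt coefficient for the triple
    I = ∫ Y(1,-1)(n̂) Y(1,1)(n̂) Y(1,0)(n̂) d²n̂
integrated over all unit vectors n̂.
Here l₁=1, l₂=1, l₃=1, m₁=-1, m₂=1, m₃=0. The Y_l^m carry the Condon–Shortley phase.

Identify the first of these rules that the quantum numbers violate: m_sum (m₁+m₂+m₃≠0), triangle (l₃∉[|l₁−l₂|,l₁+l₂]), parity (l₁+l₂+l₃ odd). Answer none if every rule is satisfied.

parity

azimuthal sum: -1 + 1 + 0 = 0  ✓
0 ≤ 1 ≤ 2 (triangle on l)  ✓
L = 1 + 1 + 1 = 3 (odd)  ✗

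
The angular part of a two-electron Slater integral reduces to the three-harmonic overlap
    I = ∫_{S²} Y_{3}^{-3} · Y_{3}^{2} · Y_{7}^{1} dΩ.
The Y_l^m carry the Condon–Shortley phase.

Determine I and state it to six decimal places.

l₃=7 ∉ [0,6] — triangle fails ⇒ I = 0

0.000000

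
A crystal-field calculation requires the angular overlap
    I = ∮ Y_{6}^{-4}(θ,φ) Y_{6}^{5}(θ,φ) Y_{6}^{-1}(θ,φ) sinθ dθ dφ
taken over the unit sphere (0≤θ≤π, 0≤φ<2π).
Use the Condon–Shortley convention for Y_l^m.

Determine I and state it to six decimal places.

0.130527

Rules hold: Σm=0, L=18 even, 0≤6≤12.
N = 13·13·13 = 2197
Δ = 6!·6!·6!/19! = 1/325909584
Racah Σ t=0..6: t=0:+1/373248000 t=1:−1/1728000 t=2:+1/110592 t=3:−1/46656 t=4:+1/110592 t=5:−1/1728000 t=6:+1/373248000 = -7/1555200
⇒ 3j(6 6 6; 0 0 0)² = 400/46189, sgn -1
Racah Σ t=5..6: t=5:−1/10368000 t=6:+1/4147200 = 1/6912000
⇒ 3j(6 6 6; -4 5 -1)² = 189/16796, sgn -1
4πI² = N·(3j₀)²·(3jₘ)² = 245700/1147619
I = +1·√(0.214095/4π) = 0.13052653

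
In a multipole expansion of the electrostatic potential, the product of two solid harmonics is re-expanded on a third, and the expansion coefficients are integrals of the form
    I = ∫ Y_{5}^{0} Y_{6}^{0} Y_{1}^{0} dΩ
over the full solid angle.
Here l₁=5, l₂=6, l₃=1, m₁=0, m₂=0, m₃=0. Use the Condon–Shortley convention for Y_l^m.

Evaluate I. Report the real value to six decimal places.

0.245154

m-sum 0 ✓  L=12 even ✓  1≤1≤11 ✓
Π(2lᵢ+1) = 11×13×3 = 429
triangle coeff Δ(5,6,1) = 1/858
Σ_t [5,5]: t=5:−1/14400 = -1/14400
(3j)²=6/143 [(5 6 1; 0 0 0)], sign=+1
(m-triple is (0,0,0) — same symbol as above.)
⇒ 4πI² = 108/143
I = (+1)√(108/143/(4π)) = 0.24515397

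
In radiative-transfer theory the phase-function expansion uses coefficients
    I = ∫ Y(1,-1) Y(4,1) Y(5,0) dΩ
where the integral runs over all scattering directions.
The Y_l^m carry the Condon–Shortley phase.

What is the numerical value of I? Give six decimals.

0.155288

m-sum 0 ✓  L=10 even ✓  3≤5≤5 ✓
Π(2lᵢ+1) = 3×9×11 = 297
triangle coeff Δ(1,4,5) = 1/495
Σ_t [0,0]: t=0:+1/576 = 1/576
(3j)²=5/99 [(1 4 5; 0 0 0)], sign=-1
Σ_t [0,0]: t=0:+1/1440 = 1/1440
(3j)²=2/99 [(1 4 5; -1 1 0)], sign=-1
⇒ 4πI² = 10/33
I = (+1)√(10/33/(4π)) = 0.15528807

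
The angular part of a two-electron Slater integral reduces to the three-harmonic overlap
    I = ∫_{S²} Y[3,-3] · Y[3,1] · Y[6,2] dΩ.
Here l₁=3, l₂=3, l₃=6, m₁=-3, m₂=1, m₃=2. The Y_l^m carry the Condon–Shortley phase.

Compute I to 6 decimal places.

0.062728

m-sum 0 ✓  L=12 even ✓  0≤6≤6 ✓
Π(2lᵢ+1) = 7×7×13 = 637
triangle coeff Δ(3,3,6) = 1/12012
Σ_t [0,0]: t=0:+1/1296 = 1/1296
(3j)²=100/3003 [(3 3 6; 0 0 0)], sign=+1
Σ_t [0,0]: t=0:+1/34560 = 1/34560
(3j)²=1/429 [(3 3 6; -3 1 2)], sign=+1
⇒ 4πI² = 700/14157
I = (+1)√(700/14157/(4π)) = 0.06272757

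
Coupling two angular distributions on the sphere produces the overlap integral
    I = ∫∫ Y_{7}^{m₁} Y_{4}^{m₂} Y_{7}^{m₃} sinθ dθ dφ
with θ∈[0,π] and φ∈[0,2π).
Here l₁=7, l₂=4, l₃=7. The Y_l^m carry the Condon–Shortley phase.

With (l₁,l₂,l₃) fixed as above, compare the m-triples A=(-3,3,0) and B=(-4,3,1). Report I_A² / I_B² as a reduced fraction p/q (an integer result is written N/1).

126/275

l's match ⇒ only the (l;m) 3-j factors differ between A and B.
A: triangle coeff Δ(7,4,7) = 1/58198140; Σ_t [3,4]: t=3:−1/4354560 t=4:+1/2488320 = 1/5806080; (3j)²=525/92378 [(7 4 7; -3 3 0)], sign=-1
B: triangle coeff Δ(7,4,7) = 1/58198140; Σ_t [3,4]: t=3:−1/11612160 t=4:+1/4354560 = 1/6967296; (3j)²=625/50388 [(7 4 7; -4 3 1)], sign=+1
I_A²/I_B² = (525/92378)/(625/50388) = 126/275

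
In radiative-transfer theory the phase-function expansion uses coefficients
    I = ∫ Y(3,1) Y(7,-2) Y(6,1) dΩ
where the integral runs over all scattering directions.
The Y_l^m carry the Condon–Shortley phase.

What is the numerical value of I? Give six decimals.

0.123918

m-sum 0 ✓  L=16 even ✓  4≤6≤10 ✓
Π(2lᵢ+1) = 7×15×13 = 1365
triangle coeff Δ(3,7,6) = 1/2042040
Σ_t [1,3]: t=1:−1/207360 t=2:+1/57600 t=3:−1/207360 = 1/129600
(3j)²=168/12155 [(3 7 6; 0 0 0)], sign=+1
Σ_t [0,2]: t=0:+1/691200 t=1:−1/103680 t=2:+1/241920 = -59/14515200
(3j)²=3481/340340 [(3 7 6; 1 -2 1)], sign=+1
⇒ 4πI² = 438606/2272985
I = (+1)√(438606/2272985/(4π)) = 0.12391791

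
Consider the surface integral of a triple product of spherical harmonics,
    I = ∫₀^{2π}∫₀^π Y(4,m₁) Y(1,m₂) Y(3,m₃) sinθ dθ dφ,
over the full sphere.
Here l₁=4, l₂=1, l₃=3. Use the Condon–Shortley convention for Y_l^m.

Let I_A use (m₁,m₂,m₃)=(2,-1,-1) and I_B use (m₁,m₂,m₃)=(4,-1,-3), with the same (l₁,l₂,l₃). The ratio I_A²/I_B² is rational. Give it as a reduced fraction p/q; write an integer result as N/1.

Same 4,1,3: normalisation and zero-m 3j drop out of the ratio.
A: Δ: 2! 6! 0! / 9! → 1/252; sum: t=0:+1/96 = 1/96; 3j²(4 1 3; 2 -1 -1) = Δ·Π!·Σ² = 5/84  (sign +1)
B: Δ: 2! 6! 0! / 9! → 1/252; sum: t=0:+1/1440 = 1/1440; 3j²(4 1 3; 4 -1 -3) = Δ·Π!·Σ² = 1/9  (sign +1)
I_A²/I_B² = (5/84)/(1/9) = 15/28

15/28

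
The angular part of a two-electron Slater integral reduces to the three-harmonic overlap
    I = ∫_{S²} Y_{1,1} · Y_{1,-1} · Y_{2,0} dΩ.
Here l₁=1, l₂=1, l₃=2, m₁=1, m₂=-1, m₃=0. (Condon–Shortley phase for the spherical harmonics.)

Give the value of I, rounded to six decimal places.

Checks pass: Σm=0; 4 even; l₃=2∈[0,2].
(2·1+1)(2·1+1)(2·2+1) = 45
Δ: 0! 2! 2! / 5! → 1/30
sum: t=0:+1/1 = 1/1
3j²(1 1 2; 0 0 0) = Δ·Π!·Σ² = 2/15  (sign +1)
sum: t=0:+1/4 = 1/4
3j²(1 1 2; 1 -1 0) = Δ·Π!·Σ² = 1/30  (sign +1)
combine: 4πI² = 45·2/15·1/30 = 1/5
take √, sign +1: I = 0.12615663

0.126157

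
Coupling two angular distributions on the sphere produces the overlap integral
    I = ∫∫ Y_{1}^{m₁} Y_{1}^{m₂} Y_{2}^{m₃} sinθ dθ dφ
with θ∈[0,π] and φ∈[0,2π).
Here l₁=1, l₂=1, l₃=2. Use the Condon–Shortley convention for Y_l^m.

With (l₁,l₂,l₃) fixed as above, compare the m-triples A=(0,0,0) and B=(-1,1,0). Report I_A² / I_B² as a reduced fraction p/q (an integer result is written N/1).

4/1

Shared (l₁,l₂,l₃)=(1,1,2): N and (l;000)² cancel in I_A²/I_B².
A: Δ = 0!·2!·2!/5! = 1/30; Racah Σ t=0..0: t=0:+1/1 = 1/1; ⇒ 3j(1 1 2; 0 0 0)² = 2/15, sgn +1
B: Δ = 0!·2!·2!/5! = 1/30; Racah Σ t=0..0: t=0:+1/4 = 1/4; ⇒ 3j(1 1 2; -1 1 0)² = 1/30, sgn +1
I_A²/I_B² = (2/15)/(1/30) = 4/1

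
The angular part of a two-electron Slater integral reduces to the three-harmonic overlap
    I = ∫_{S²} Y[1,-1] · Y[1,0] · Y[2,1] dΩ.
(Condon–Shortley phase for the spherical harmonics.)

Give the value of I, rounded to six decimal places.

Checks pass: Σm=0; 4 even; l₃=2∈[0,2].
(2·1+1)(2·1+1)(2·2+1) = 45
Δ: 0! 2! 2! / 5! → 1/30
sum: t=0:+1/1 = 1/1
3j²(1 1 2; 0 0 0) = Δ·Π!·Σ² = 2/15  (sign +1)
sum: t=0:+1/2 = 1/2
3j²(1 1 2; -1 0 1) = Δ·Π!·Σ² = 1/10  (sign -1)
combine: 4πI² = 45·2/15·1/10 = 3/5
take √, sign -1: I = -0.21850969

-0.218510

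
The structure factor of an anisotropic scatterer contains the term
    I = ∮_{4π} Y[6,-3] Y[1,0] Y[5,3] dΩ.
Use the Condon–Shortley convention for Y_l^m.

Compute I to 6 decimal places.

m-sum 0 ✓  L=12 even ✓  5≤5≤7 ✓
Π(2lᵢ+1) = 13×3×11 = 429
triangle coeff Δ(6,1,5) = 1/858
Σ_t [1,1]: t=1:−1/14400 = -1/14400
(3j)²=6/143 [(6 1 5; 0 0 0)], sign=+1
Σ_t [1,1]: t=1:−1/80640 = -1/80640
(3j)²=9/286 [(6 1 5; -3 0 3)], sign=-1
⇒ 4πI² = 81/143
I = (-1)√(81/143/(4π)) = -0.21230956

-0.212310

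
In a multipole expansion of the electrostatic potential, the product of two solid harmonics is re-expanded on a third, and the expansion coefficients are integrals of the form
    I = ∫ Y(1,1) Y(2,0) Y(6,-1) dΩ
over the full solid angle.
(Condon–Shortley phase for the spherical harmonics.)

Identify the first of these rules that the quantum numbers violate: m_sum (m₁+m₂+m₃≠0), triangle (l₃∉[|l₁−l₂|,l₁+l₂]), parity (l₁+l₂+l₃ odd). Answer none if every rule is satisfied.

Σmᵢ = 0  ✓
l₃∈[|l₁−l₂|,l₁+l₂]=[1,3], have l₃=6  ✗
Σlᵢ = 9 ⇒ odd

triangle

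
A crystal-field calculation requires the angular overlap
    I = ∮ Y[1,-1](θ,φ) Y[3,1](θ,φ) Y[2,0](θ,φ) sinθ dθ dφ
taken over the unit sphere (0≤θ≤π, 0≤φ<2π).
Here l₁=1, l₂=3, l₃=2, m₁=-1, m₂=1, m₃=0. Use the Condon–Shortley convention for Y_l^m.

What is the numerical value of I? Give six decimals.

-0.202301

m-sum 0 ✓  L=6 even ✓  2≤2≤4 ✓
Π(2lᵢ+1) = 3×7×5 = 105
triangle coeff Δ(1,3,2) = 1/105
Σ_t [1,1]: t=1:−1/4 = -1/4
(3j)²=3/35 [(1 3 2; 0 0 0)], sign=-1
Σ_t [2,2]: t=2:+1/8 = 1/8
(3j)²=2/35 [(1 3 2; -1 1 0)], sign=+1
⇒ 4πI² = 18/35
I = (-1)√(18/35/(4π)) = -0.20230066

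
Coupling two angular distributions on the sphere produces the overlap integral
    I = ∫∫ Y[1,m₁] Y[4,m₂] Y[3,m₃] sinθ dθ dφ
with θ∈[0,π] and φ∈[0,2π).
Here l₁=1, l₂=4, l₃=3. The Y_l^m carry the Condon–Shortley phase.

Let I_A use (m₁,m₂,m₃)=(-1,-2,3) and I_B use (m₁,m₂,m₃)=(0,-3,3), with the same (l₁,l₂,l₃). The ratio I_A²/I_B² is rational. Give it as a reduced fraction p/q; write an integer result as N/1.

1/7

Same 1,4,3: normalisation and zero-m 3j drop out of the ratio.
A: Δ: 2! 0! 6! / 9! → 1/252; sum: t=2:+1/1440 = 1/1440; 3j²(1 4 3; -1 -2 3) = Δ·Π!·Σ² = 1/252  (sign +1)
B: Δ: 2! 0! 6! / 9! → 1/252; sum: t=1:−1/720 = -1/720; 3j²(1 4 3; 0 -3 3) = Δ·Π!·Σ² = 1/36  (sign -1)
I_A²/I_B² = (1/252)/(1/36) = 1/7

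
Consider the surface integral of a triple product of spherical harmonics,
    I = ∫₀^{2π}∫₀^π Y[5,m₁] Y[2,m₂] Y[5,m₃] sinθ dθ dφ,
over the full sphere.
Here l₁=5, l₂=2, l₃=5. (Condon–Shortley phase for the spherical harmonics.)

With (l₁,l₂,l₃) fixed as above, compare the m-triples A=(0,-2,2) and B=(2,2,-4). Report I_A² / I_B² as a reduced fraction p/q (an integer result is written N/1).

Shared (l₁,l₂,l₃)=(5,2,5): N and (l;000)² cancel in I_A²/I_B².
A: Δ = 2!·8!·2!/13! = 1/38610; Racah Σ t=0..0: t=0:+1/2880 = 1/2880; ⇒ 3j(5 2 5; 0 -2 2)² = 14/429, sgn -1
B: Δ = 2!·8!·2!/13! = 1/38610; Racah Σ t=2..2: t=2:+1/20160 = 1/20160; ⇒ 3j(5 2 5; 2 2 -4)² = 12/715, sgn -1
I_A²/I_B² = (14/429)/(12/715) = 35/18

35/18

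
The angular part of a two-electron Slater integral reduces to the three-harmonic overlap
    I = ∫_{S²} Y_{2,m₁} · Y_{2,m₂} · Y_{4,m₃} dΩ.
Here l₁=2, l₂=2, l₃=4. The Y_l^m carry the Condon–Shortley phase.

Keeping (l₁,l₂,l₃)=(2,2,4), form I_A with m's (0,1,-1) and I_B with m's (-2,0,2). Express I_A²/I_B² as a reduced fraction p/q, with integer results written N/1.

Shared (l₁,l₂,l₃)=(2,2,4): N and (l;000)² cancel in I_A²/I_B².
A: Δ = 0!·4!·4!/9! = 1/630; Racah Σ t=0..0: t=0:+1/24 = 1/24; ⇒ 3j(2 2 4; 0 1 -1)² = 1/21, sgn -1
B: Δ = 0!·4!·4!/9! = 1/630; Racah Σ t=0..0: t=0:+1/96 = 1/96; ⇒ 3j(2 2 4; -2 0 2)² = 1/42, sgn +1
I_A²/I_B² = (1/21)/(1/42) = 2/1

2/1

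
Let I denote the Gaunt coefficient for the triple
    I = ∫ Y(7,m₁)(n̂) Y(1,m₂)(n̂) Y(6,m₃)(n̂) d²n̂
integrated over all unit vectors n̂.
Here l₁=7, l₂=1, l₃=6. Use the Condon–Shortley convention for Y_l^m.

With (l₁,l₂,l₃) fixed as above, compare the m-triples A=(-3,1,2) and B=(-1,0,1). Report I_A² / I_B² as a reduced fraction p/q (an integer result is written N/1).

Same 7,1,6: normalisation and zero-m 3j drop out of the ratio.
A: Δ: 2! 12! 0! / 15! → 1/1365; sum: t=2:+1/1935360 = 1/1935360; 3j²(7 1 6; -3 1 2) = Δ·Π!·Σ² = 3/91  (sign +1)
B: Δ: 2! 12! 0! / 15! → 1/1365; sum: t=1:−1/604800 = -1/604800; 3j²(7 1 6; -1 0 1) = Δ·Π!·Σ² = 16/455  (sign +1)
I_A²/I_B² = (3/91)/(16/455) = 15/16

15/16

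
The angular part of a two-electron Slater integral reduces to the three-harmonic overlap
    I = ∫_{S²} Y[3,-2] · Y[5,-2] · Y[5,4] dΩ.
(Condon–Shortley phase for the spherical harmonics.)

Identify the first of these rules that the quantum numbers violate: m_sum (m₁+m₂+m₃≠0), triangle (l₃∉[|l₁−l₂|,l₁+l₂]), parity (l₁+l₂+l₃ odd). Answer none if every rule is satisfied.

m₁+m₂+m₃ = -2 − 2 + 4 = 0  ✓
triangle: |3−5|=2 ≤ l₃=5 ≤ 3+5=8  ✓
parity: l₁+l₂+l₃ = 13 is odd  ✗

parity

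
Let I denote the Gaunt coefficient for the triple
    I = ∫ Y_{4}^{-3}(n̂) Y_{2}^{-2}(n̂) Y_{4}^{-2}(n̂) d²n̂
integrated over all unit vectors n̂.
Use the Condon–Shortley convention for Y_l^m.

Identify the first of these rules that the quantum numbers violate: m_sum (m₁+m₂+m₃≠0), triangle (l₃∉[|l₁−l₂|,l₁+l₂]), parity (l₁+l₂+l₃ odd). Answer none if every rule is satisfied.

azimuthal sum: -3 − 2 − 2 = -7  ✗
2 ≤ 4 ≤ 6 (triangle on l)
L = 4 + 2 + 4 = 10 (even)

m_sum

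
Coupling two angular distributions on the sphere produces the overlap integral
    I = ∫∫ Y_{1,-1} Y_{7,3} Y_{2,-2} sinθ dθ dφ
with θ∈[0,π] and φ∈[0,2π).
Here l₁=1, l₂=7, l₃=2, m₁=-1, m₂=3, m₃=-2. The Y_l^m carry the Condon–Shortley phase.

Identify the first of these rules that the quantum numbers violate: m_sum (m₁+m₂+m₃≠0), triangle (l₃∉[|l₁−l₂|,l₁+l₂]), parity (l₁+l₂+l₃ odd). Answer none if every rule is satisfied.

triangle

azimuthal sum: -1 + 3 − 2 = 0  ✓
6 ≤ 2 ≤ 8 (triangle on l)  ✗
L = 1 + 7 + 2 = 10 (even)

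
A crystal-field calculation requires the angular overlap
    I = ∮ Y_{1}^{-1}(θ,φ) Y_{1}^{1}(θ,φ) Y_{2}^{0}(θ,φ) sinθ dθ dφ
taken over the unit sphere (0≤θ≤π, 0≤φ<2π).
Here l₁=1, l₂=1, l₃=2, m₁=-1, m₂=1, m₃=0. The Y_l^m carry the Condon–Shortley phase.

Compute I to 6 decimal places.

m-sum 0 ✓  L=4 even ✓  0≤2≤2 ✓
Π(2lᵢ+1) = 3×3×5 = 45
triangle coeff Δ(1,1,2) = 1/30
Σ_t [0,0]: t=0:+1/1 = 1/1
(3j)²=2/15 [(1 1 2; 0 0 0)], sign=+1
Σ_t [0,0]: t=0:+1/4 = 1/4
(3j)²=1/30 [(1 1 2; -1 1 0)], sign=+1
⇒ 4πI² = 1/5
I = (+1)√(1/5/(4π)) = 0.12615663

0.126157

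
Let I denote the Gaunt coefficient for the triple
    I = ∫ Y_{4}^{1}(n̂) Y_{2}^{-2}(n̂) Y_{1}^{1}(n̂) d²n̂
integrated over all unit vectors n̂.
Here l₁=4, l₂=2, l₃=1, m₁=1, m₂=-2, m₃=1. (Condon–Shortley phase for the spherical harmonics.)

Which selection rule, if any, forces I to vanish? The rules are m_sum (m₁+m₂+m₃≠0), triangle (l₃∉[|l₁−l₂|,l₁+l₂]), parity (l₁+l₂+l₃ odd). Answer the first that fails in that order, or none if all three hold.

Σmᵢ = 0  ✓
l₃∈[|l₁−l₂|,l₁+l₂]=[2,6], have l₃=1  ✗
Σlᵢ = 7 ⇒ odd

triangle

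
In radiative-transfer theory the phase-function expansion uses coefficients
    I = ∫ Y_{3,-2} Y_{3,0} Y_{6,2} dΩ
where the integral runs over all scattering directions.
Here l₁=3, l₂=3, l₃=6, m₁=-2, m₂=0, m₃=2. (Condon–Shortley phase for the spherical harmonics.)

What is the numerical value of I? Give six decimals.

m-sum 0 ✓  L=12 even ✓  0≤6≤6 ✓
Π(2lᵢ+1) = 7×7×13 = 637
triangle coeff Δ(3,3,6) = 1/12012
Σ_t [0,0]: t=0:+1/1296 = 1/1296
(3j)²=100/3003 [(3 3 6; 0 0 0)], sign=+1
Σ_t [0,0]: t=0:+1/4320 = 1/4320
(3j)²=8/429 [(3 3 6; -2 0 2)], sign=+1
⇒ 4πI² = 5600/14157
I = (+1)√(5600/14157/(4π)) = 0.17742036

0.177420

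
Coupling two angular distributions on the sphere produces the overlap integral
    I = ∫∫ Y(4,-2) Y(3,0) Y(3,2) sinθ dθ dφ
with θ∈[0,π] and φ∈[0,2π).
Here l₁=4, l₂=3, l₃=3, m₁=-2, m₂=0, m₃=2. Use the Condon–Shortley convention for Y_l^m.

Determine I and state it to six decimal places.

m-sum 0 ✓  L=10 even ✓  1≤3≤7 ✓
Π(2lᵢ+1) = 9×7×7 = 441
triangle coeff Δ(4,3,3) = 1/34650
Σ_t [1,3]: t=1:−1/72 t=2:+1/16 t=3:−1/72 = 5/144
(3j)²=2/77 [(4 3 3; 0 0 0)], sign=-1
Σ_t [2,3]: t=2:+1/96 t=3:−1/72 = -1/288
(3j)²=1/462 [(4 3 3; -2 0 2)], sign=+1
⇒ 4πI² = 3/121
I = (-1)√(3/121/(4π)) = -0.04441841

-0.044418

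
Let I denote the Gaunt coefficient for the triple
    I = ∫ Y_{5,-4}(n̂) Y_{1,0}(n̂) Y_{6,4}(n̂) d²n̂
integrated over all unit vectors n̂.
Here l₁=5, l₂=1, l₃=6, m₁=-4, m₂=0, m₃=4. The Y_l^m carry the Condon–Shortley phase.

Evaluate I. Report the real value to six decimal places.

Checks pass: Σm=0; 12 even; l₃=6∈[4,6].
(2·5+1)(2·1+1)(2·6+1) = 429
Δ: 0! 10! 2! / 13! → 1/858
sum: t=0:+1/14400 = 1/14400
3j²(5 1 6; 0 0 0) = Δ·Π!·Σ² = 6/143  (sign +1)
sum: t=0:+1/362880 = 1/362880
3j²(5 1 6; -4 0 4) = Δ·Π!·Σ² = 10/429  (sign +1)
combine: 4πI² = 429·6/143·10/429 = 60/143
take √, sign +1: I = 0.18272698

0.182727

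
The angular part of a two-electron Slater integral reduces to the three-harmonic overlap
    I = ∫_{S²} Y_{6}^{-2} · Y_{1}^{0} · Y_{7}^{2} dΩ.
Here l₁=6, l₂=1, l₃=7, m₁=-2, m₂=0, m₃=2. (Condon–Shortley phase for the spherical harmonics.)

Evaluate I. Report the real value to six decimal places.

Rules hold: Σm=0, L=14 even, 5≤7≤7.
N = 13·3·15 = 585
Δ = 0!·12!·2!/15! = 1/1365
Racah Σ t=0..0: t=0:+1/518400 = 1/518400
⇒ 3j(6 1 7; 0 0 0)² = 7/195, sgn -1
Racah Σ t=0..0: t=0:+1/967680 = 1/967680
⇒ 3j(6 1 7; -2 0 2)² = 3/91, sgn -1
4πI² = N·(3j₀)²·(3jₘ)² = 9/13
I = +1·√(0.692308/4π) = 0.23471705

0.234717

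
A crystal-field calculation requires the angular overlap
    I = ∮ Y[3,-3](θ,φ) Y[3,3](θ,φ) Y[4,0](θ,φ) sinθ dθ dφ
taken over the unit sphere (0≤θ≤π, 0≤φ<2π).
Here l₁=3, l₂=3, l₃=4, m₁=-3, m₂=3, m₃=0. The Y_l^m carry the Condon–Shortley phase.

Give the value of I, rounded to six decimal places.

-0.076935

Checks pass: Σm=0; 10 even; l₃=4∈[0,6].
(2·3+1)(2·3+1)(2·4+1) = 441
Δ: 2! 4! 4! / 11! → 1/34650
sum: t=0:+1/72 t=1:−1/16 t=2:+1/72 = -5/144
3j²(3 3 4; 0 0 0) = Δ·Π!·Σ² = 2/77  (sign -1)
sum: t=2:+1/1152 = 1/1152
3j²(3 3 4; -3 3 0) = Δ·Π!·Σ² = 1/154  (sign +1)
combine: 4πI² = 441·2/77·1/154 = 9/121
take √, sign -1: I = -0.07693494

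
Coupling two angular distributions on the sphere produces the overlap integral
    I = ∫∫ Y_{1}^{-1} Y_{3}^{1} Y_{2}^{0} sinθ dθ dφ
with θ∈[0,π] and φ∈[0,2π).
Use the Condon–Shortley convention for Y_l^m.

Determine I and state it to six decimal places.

-0.202301

m-sum 0 ✓  L=6 even ✓  2≤2≤4 ✓
Π(2lᵢ+1) = 3×7×5 = 105
triangle coeff Δ(1,3,2) = 1/105
Σ_t [1,1]: t=1:−1/4 = -1/4
(3j)²=3/35 [(1 3 2; 0 0 0)], sign=-1
Σ_t [2,2]: t=2:+1/8 = 1/8
(3j)²=2/35 [(1 3 2; -1 1 0)], sign=+1
⇒ 4πI² = 18/35
I = (-1)√(18/35/(4π)) = -0.20230066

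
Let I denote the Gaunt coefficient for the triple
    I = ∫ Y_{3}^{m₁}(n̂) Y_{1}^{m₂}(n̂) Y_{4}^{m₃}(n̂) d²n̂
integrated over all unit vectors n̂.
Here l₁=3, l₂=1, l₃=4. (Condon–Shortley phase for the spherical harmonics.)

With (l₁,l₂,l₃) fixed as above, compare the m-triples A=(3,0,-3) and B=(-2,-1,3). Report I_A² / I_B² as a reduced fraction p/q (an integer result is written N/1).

l's match ⇒ only the (l;m) 3-j factors differ between A and B.
A: triangle coeff Δ(3,1,4) = 1/252; Σ_t [0,0]: t=0:+1/720 = 1/720; (3j)²=1/36 [(3 1 4; 3 0 -3)], sign=-1
B: triangle coeff Δ(3,1,4) = 1/252; Σ_t [0,0]: t=0:+1/240 = 1/240; (3j)²=1/12 [(3 1 4; -2 -1 3)], sign=-1
I_A²/I_B² = (1/36)/(1/12) = 1/3

1/3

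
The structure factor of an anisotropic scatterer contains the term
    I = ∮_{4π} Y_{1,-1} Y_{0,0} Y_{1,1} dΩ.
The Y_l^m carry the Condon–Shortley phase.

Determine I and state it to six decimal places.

-0.282095

Checks pass: Σm=0; 2 even; l₃=1∈[1,1].
(2·1+1)(2·0+1)(2·1+1) = 9
Δ: 0! 2! 0! / 3! → 1/3
sum: t=0:+1/1 = 1/1
3j²(1 0 1; 0 0 0) = Δ·Π!·Σ² = 1/3  (sign -1)
sum: t=0:+1/2 = 1/2
3j²(1 0 1; -1 0 1) = Δ·Π!·Σ² = 1/3  (sign +1)
combine: 4πI² = 9·1/3·1/3 = 1/1
take √, sign -1: I = -0.28209479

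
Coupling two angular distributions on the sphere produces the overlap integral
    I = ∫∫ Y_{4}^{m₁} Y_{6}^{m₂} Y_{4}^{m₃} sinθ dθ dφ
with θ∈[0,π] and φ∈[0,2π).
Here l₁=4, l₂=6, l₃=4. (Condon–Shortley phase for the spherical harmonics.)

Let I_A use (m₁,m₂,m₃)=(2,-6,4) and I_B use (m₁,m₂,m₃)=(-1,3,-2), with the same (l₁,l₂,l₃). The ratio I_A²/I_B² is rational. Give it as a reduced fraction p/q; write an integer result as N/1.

Shared (l₁,l₂,l₃)=(4,6,4): N and (l;000)² cancel in I_A²/I_B².
A: Δ = 6!·2!·6!/15! = 1/1261260; Racah Σ t=0..0: t=0:+1/1036800 = 1/1036800; ⇒ 3j(4 6 4; 2 -6 4)² = 4/195, sgn +1
B: Δ = 6!·2!·6!/15! = 1/1261260; Racah Σ t=3..5: t=3:−1/51840 t=4:+1/5760 t=5:−1/11520 = 7/103680; ⇒ 3j(4 6 4; -1 3 -2)² = 7/858, sgn +1
I_A²/I_B² = (4/195)/(7/858) = 88/35

88/35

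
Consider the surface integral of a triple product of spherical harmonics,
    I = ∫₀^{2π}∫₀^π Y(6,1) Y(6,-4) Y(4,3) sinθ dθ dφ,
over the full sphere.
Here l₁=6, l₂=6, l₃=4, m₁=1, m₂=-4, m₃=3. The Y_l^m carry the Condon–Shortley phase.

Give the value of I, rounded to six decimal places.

m-sum 0 ✓  L=16 even ✓  0≤4≤12 ✓
Π(2lᵢ+1) = 13×13×9 = 1521
triangle coeff Δ(6,6,4) = 1/15315300
Σ_t [2,6]: t=2:+1/829440 t=3:−1/25920 t=4:+1/9216 t=5:−1/25920 t=6:+1/829440 = 7/207360
(3j)²=28/2431 [(6 6 4; 0 0 0)], sign=+1
Σ_t [1,2]: t=1:−1/725760 t=2:+1/207360 = 1/290304
(3j)²=125/7293 [(6 6 4; 1 -4 3)], sign=-1
⇒ 4πI² = 10500/34969
I = (-1)√(10500/34969/(4π)) = -0.15457815

-0.154578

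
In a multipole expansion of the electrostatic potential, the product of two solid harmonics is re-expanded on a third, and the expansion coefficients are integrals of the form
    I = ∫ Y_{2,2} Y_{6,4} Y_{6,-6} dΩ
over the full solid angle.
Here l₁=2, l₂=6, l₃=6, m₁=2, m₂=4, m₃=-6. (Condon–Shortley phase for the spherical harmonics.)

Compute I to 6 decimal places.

-0.076075

Rules hold: Σm=0, L=14 even, 4≤6≤8.
N = 5·13·13 = 845
Δ = 2!·2!·10!/15! = 1/90090
Racah Σ t=0..2: t=0:+1/69120 t=1:−1/14400 t=2:+1/69120 = -7/172800
⇒ 3j(2 6 6; 0 0 0)² = 14/715, sgn -1
Racah Σ t=0..0: t=0:+1/14515200 = 1/14515200
⇒ 3j(2 6 6; 2 4 -6)² = 2/455, sgn +1
4πI² = N·(3j₀)²·(3jₘ)² = 4/55
I = -1·√(0.0727273/4π) = -0.07607531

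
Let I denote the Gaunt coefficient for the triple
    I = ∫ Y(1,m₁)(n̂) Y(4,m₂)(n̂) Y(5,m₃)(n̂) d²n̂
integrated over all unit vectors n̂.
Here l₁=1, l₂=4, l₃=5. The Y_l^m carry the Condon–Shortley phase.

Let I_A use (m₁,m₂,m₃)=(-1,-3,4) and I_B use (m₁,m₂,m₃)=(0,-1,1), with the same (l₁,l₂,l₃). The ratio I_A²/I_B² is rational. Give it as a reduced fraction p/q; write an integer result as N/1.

3/2

l's match ⇒ only the (l;m) 3-j factors differ between A and B.
A: triangle coeff Δ(1,4,5) = 1/495; Σ_t [0,0]: t=0:+1/10080 = 1/10080; (3j)²=4/55 [(1 4 5; -1 -3 4)], sign=-1
B: triangle coeff Δ(1,4,5) = 1/495; Σ_t [0,0]: t=0:+1/720 = 1/720; (3j)²=8/165 [(1 4 5; 0 -1 1)], sign=+1
I_A²/I_B² = (4/55)/(8/165) = 3/2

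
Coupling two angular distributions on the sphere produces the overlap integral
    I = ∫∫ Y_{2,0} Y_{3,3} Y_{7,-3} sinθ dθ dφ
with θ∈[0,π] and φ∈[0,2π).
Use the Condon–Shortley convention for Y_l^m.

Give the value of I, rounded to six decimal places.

l₃=7 ∉ [1,5] — triangle fails ⇒ I = 0

0.000000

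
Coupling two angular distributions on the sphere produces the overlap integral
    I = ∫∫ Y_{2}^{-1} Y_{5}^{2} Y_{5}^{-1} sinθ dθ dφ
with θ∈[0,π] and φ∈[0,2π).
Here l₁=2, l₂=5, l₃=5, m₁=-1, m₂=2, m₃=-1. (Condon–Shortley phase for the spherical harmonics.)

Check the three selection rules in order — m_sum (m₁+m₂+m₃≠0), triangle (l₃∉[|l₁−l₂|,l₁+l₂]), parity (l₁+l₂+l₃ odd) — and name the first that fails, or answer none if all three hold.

none

m₁+m₂+m₃ = -1 + 2 − 1 = 0  ✓
triangle: |2−5|=3 ≤ l₃=5 ≤ 2+5=7  ✓
parity: l₁+l₂+l₃ = 12 is even  ✓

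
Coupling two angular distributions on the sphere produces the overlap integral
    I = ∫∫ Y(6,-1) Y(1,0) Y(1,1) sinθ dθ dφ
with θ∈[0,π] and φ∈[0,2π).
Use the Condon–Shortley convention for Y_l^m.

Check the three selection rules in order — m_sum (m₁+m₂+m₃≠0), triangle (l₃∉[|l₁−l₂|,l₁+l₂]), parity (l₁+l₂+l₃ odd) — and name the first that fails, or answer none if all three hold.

triangle

m₁+m₂+m₃ = -1 + 0 + 1 = 0  ✓
triangle: |6−1|=5 ≤ l₃=1 ≤ 6+1=7  ✗
parity: l₁+l₂+l₃ = 8 is even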